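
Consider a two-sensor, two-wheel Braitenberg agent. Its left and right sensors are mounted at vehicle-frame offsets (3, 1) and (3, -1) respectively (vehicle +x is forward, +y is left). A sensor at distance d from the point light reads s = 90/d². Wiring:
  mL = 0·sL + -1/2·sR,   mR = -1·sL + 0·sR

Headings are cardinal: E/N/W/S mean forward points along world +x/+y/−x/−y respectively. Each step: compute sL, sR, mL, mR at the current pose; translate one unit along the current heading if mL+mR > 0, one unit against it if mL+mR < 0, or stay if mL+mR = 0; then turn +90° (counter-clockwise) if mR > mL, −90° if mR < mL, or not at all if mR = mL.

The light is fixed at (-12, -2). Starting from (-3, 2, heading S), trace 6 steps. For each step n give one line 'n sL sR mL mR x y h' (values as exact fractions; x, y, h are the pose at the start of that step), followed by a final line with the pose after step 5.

n=0: pose=(-3,2,S); sL=90/101, sR=18/13; mL=-9/13, mR=-90/101; mL+mR=-2079/1313 → advance -1; mR−mL=-261/1313 → turn -1·90°
n=1: pose=(-3,3,W); sL=45/26, sR=5/4; mL=-5/8, mR=-45/26; mL+mR=-245/104 → advance -1; mR−mL=-115/104 → turn -1·90°
n=2: pose=(-2,3,N); sL=18/29, sR=18/37; mL=-9/37, mR=-18/29; mL+mR=-927/1073 → advance -1; mR−mL=-405/1073 → turn -1·90°
n=3: pose=(-2,2,E); sL=45/97, sR=45/89; mL=-45/178, mR=-45/97; mL+mR=-12375/17266 → advance -1; mR−mL=-3645/17266 → turn -1·90°
n=4: pose=(-3,2,S); sL=90/101, sR=18/13; mL=-9/13, mR=-90/101; mL+mR=-2079/1313 → advance -1; mR−mL=-261/1313 → turn -1·90°
n=5: pose=(-3,3,W); sL=45/26, sR=5/4; mL=-5/8, mR=-45/26; mL+mR=-245/104 → advance -1; mR−mL=-115/104 → turn -1·90°

0 90/101 18/13 -9/13 -90/101 -3 2 S
1 45/26 5/4 -5/8 -45/26 -3 3 W
2 18/29 18/37 -9/37 -18/29 -2 3 N
3 45/97 45/89 -45/178 -45/97 -2 2 E
4 90/101 18/13 -9/13 -90/101 -3 2 S
5 45/26 5/4 -5/8 -45/26 -3 3 W
final -2 3 N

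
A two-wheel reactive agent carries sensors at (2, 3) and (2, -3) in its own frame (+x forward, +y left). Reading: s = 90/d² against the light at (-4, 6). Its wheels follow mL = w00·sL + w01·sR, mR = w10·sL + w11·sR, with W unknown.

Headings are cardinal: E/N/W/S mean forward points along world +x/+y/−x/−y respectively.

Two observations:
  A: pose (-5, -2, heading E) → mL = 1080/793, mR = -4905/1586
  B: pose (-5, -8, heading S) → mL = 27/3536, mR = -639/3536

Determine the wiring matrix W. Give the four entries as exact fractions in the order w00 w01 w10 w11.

1/2 -1/2 -1 1/2

obs A: pose=(-5,-2,E) → sL=45/13, sR=45/61, mL=1080/793, mR=-4905/1586
obs B: pose=(-5,-8,S) → sL=9/26, sR=45/136, mL=27/3536, mR=-639/3536
sensor matrix S = [[45/13, 45/61], [9/26, 45/136]]; det S = 95985/107848
solve [mL_A; mL_B] = S·[w00; w01] and [mR_A; mR_B] = S·[w10; w11]:
  w00 = 1/2, w01 = -1/2, w10 = -1, w11 = 1/2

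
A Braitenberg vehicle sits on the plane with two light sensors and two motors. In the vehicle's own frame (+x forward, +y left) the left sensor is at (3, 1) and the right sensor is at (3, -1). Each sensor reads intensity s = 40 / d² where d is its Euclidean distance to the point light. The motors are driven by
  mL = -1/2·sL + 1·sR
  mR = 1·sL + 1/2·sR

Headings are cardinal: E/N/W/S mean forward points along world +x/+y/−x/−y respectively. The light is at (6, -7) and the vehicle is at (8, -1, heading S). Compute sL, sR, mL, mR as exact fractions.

left sensor world pos  = (9, -4); dL² = 18
right sensor world pos = (7, -4); dR² = 10
sL = 40/18 = 20/9
sR = 40/10 = 4
mL = -1/2·sL + 1·sR = 26/9
mR = 1·sL + 1/2·sR = 38/9

20/9 4 26/9 38/9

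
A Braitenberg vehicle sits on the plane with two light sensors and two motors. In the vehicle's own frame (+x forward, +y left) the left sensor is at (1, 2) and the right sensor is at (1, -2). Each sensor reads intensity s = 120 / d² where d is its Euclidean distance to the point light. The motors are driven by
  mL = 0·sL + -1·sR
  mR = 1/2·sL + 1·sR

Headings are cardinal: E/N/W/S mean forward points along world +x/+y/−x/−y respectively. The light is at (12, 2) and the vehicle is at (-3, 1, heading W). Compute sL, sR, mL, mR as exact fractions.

left sensor world pos  = (-4, -1); dL² = 265
right sensor world pos = (-4, 3); dR² = 257
sL = 120/265 = 24/53
sR = 120/257 = 120/257
mL = 0·sL + -1·sR = -120/257
mR = 1/2·sL + 1·sR = 9444/13621

24/53 120/257 -120/257 9444/13621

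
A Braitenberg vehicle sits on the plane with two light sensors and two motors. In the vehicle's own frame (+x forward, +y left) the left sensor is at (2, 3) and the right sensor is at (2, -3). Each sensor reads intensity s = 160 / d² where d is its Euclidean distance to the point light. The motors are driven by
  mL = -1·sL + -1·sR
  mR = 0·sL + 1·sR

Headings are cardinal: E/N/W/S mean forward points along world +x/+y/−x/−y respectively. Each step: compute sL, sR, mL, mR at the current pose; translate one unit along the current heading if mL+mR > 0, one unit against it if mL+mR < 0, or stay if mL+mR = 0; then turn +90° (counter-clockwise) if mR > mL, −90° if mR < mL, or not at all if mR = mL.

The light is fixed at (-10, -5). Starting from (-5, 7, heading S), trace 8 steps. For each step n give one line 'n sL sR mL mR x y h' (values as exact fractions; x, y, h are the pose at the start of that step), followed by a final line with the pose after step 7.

0 40/41 20/13 -1340/533 20/13 -5 7 S
1 32/61 160/149 -14528/9089 160/149 -5 8 E
2 80/113 80/137 -20000/15481 80/137 -6 8 N
3 32/17 160/229 -10048/3893 160/229 -6 7 W
4 40/41 20/13 -1340/533 20/13 -5 7 S
5 32/61 160/149 -14528/9089 160/149 -5 8 E
6 80/113 80/137 -20000/15481 80/137 -6 8 N
7 32/17 160/229 -10048/3893 160/229 -6 7 W
final -5 7 S

n=0: pose=(-5,7,S); sL=40/41, sR=20/13; mL=-1340/533, mR=20/13; mL+mR=-40/41 → advance -1; mR−mL=2160/533 → turn +1·90°
n=1: pose=(-5,8,E); sL=32/61, sR=160/149; mL=-14528/9089, mR=160/149; mL+mR=-32/61 → advance -1; mR−mL=24288/9089 → turn +1·90°
n=2: pose=(-6,8,N); sL=80/113, sR=80/137; mL=-20000/15481, mR=80/137; mL+mR=-80/113 → advance -1; mR−mL=29040/15481 → turn +1·90°
n=3: pose=(-6,7,W); sL=32/17, sR=160/229; mL=-10048/3893, mR=160/229; mL+mR=-32/17 → advance -1; mR−mL=12768/3893 → turn +1·90°
n=4: pose=(-5,7,S); sL=40/41, sR=20/13; mL=-1340/533, mR=20/13; mL+mR=-40/41 → advance -1; mR−mL=2160/533 → turn +1·90°
n=5: pose=(-5,8,E); sL=32/61, sR=160/149; mL=-14528/9089, mR=160/149; mL+mR=-32/61 → advance -1; mR−mL=24288/9089 → turn +1·90°
n=6: pose=(-6,8,N); sL=80/113, sR=80/137; mL=-20000/15481, mR=80/137; mL+mR=-80/113 → advance -1; mR−mL=29040/15481 → turn +1·90°
n=7: pose=(-6,7,W); sL=32/17, sR=160/229; mL=-10048/3893, mR=160/229; mL+mR=-32/17 → advance -1; mR−mL=12768/3893 → turn +1·90°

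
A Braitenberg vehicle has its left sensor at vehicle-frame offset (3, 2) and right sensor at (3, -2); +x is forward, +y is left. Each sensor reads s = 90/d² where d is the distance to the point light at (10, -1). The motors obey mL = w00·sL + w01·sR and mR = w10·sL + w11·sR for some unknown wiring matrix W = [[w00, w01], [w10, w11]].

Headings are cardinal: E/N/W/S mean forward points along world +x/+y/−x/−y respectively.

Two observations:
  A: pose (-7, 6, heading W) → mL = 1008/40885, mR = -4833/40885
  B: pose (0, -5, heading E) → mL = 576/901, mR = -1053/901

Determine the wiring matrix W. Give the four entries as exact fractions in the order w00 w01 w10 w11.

obs A: pose=(-7,6,W) → sL=18/85, sR=90/481, mL=1008/40885, mR=-4833/40885
obs B: pose=(0,-5,E) → sL=90/53, sR=18/17, mL=576/901, mR=-1053/901
sensor matrix S = [[18/85, 90/481], [90/53, 18/17]]; det S = -3444768/36837385
solve [mL_A; mL_B] = S·[w00; w01] and [mR_A; mR_B] = S·[w10; w11]:
  w00 = 1, w01 = -1, w10 = -1, w11 = 1/2

1 -1 -1 1/2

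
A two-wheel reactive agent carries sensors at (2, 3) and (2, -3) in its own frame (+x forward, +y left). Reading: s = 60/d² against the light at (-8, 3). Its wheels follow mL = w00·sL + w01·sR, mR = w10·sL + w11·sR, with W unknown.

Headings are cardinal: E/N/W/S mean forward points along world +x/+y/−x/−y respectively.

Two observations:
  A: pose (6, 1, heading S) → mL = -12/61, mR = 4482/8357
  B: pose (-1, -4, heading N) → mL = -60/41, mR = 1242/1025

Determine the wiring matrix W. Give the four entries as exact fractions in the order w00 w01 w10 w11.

obs A: pose=(6,1,S) → sL=12/61, sR=60/137, mL=-12/61, mR=4482/8357
obs B: pose=(-1,-4,N) → sL=60/41, sR=12/25, mL=-60/41, mR=1242/1025
sensor matrix S = [[12/61, 60/137], [60/41, 12/25]]; det S = -4681152/8565925
solve [mL_A; mL_B] = S·[w00; w01] and [mR_A; mR_B] = S·[w10; w11]:
  w00 = -1, w01 = 0, w10 = 1/2, w11 = 1

-1 0 1/2 1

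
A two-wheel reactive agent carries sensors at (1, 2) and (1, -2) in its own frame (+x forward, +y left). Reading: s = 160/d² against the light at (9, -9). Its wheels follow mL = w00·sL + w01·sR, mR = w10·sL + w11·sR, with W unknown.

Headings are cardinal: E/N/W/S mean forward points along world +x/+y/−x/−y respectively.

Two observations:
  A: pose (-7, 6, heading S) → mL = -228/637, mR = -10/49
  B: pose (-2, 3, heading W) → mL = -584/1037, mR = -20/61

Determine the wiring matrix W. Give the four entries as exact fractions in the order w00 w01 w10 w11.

obs A: pose=(-7,6,S) → sL=20/49, sR=4/13, mL=-228/637, mR=-10/49
obs B: pose=(-2,3,W) → sL=40/61, sR=8/17, mL=-584/1037, mR=-20/61
sensor matrix S = [[20/49, 4/13], [40/61, 8/17]]; det S = -6400/660569
solve [mL_A; mL_B] = S·[w00; w01] and [mR_A; mR_B] = S·[w10; w11]:
  w00 = -1/2, w01 = -1/2, w10 = -1/2, w11 = 0

-1/2 -1/2 -1/2 0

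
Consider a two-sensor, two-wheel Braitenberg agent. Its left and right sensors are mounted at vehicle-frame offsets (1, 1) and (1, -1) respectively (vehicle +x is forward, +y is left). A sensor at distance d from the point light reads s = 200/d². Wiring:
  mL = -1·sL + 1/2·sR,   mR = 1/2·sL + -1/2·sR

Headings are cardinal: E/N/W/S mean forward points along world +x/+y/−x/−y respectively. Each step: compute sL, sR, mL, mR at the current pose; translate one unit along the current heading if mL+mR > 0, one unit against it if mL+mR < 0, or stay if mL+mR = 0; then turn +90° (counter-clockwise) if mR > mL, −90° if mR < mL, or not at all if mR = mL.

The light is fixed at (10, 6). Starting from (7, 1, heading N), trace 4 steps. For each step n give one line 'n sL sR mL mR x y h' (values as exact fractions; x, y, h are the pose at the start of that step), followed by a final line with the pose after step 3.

0 25/4 10 -5/4 -15/8 7 1 N
1 200/29 200/53 -7700/1537 2400/1537 7 0 E
2 4 100/17 -18/17 -16/17 6 0 N
3 200/89 200/61 -3300/5429 -2800/5429 6 -1 W
final 7 -1 S

n=0: pose=(7,1,N); sL=25/4, sR=10; mL=-5/4, mR=-15/8; mL+mR=-25/8 → advance -1; mR−mL=-5/8 → turn -1·90°
n=1: pose=(7,0,E); sL=200/29, sR=200/53; mL=-7700/1537, mR=2400/1537; mL+mR=-100/29 → advance -1; mR−mL=10100/1537 → turn +1·90°
n=2: pose=(6,0,N); sL=4, sR=100/17; mL=-18/17, mR=-16/17; mL+mR=-2 → advance -1; mR−mL=2/17 → turn +1·90°
n=3: pose=(6,-1,W); sL=200/89, sR=200/61; mL=-3300/5429, mR=-2800/5429; mL+mR=-100/89 → advance -1; mR−mL=500/5429 → turn +1·90°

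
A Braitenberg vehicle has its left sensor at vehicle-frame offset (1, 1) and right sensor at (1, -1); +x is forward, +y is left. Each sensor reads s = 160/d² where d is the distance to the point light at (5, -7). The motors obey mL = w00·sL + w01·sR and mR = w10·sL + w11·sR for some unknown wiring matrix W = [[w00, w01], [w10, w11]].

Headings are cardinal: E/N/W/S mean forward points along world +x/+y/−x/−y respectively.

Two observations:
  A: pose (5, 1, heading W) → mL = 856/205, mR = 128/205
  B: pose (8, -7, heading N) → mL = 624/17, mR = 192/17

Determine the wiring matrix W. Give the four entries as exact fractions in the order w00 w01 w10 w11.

1 1/2 1/2 -1/2

obs A: pose=(5,1,W) → sL=16/5, sR=80/41, mL=856/205, mR=128/205
obs B: pose=(8,-7,N) → sL=32, sR=160/17, mL=624/17, mR=192/17
sensor matrix S = [[16/5, 80/41], [32, 160/17]]; det S = -22528/697
solve [mL_A; mL_B] = S·[w00; w01] and [mR_A; mR_B] = S·[w10; w11]:
  w00 = 1, w01 = 1/2, w10 = 1/2, w11 = -1/2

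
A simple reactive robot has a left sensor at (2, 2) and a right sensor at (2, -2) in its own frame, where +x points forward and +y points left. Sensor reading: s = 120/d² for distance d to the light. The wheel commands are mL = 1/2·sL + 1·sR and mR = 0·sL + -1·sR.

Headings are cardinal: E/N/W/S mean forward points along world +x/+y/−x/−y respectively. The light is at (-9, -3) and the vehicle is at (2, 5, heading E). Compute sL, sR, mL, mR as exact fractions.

120/269 24/41 8916/11029 -24/41

left sensor world pos  = (4, 7); dL² = 269
right sensor world pos = (4, 3); dR² = 205
sL = 120/269 = 120/269
sR = 120/205 = 24/41
mL = 1/2·sL + 1·sR = 8916/11029
mR = 0·sL + -1·sR = -24/41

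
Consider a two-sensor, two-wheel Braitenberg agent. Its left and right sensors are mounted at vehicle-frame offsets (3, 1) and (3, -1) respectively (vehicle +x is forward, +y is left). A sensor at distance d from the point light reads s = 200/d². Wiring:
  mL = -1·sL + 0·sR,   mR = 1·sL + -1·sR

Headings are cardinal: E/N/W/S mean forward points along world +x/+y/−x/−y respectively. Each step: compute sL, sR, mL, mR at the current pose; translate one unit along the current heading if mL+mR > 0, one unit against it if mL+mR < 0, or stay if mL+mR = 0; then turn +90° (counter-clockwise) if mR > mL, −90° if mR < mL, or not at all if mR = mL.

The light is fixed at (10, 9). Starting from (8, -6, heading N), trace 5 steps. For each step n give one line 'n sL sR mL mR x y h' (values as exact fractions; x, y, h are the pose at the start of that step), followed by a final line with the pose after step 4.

0 200/153 40/29 -200/153 -320/4437 8 -6 N
1 100/157 4/5 -100/157 -128/785 8 -7 W
2 200/361 40/73 -200/361 160/26353 9 -7 S
3 1 10/13 -1 3/13 9 -6 E
4 200/153 40/29 -200/153 -320/4437 8 -6 N
final 8 -7 W

n=0: pose=(8,-6,N); sL=200/153, sR=40/29; mL=-200/153, mR=-320/4437; mL+mR=-40/29 → advance -1; mR−mL=5480/4437 → turn +1·90°
n=1: pose=(8,-7,W); sL=100/157, sR=4/5; mL=-100/157, mR=-128/785; mL+mR=-4/5 → advance -1; mR−mL=372/785 → turn +1·90°
n=2: pose=(9,-7,S); sL=200/361, sR=40/73; mL=-200/361, mR=160/26353; mL+mR=-40/73 → advance -1; mR−mL=14760/26353 → turn +1·90°
n=3: pose=(9,-6,E); sL=1, sR=10/13; mL=-1, mR=3/13; mL+mR=-10/13 → advance -1; mR−mL=16/13 → turn +1·90°
n=4: pose=(8,-6,N); sL=200/153, sR=40/29; mL=-200/153, mR=-320/4437; mL+mR=-40/29 → advance -1; mR−mL=5480/4437 → turn +1·90°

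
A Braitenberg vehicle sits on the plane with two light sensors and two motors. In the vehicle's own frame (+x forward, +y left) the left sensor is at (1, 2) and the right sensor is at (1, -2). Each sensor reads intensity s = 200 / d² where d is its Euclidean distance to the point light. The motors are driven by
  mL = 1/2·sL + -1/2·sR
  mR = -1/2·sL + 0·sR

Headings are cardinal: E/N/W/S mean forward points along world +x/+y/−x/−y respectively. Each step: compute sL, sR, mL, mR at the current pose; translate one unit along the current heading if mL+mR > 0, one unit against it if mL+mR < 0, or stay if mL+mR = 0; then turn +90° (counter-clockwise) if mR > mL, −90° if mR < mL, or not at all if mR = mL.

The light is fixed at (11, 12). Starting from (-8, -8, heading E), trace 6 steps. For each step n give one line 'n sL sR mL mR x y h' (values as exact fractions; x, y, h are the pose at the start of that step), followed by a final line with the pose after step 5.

0 25/81 25/101 250/8181 -25/162 -8 -8 E
1 40/153 8/37 128/5661 -20/153 -9 -8 S
2 100/441 20/73 -760/32193 -50/441 -9 -7 W
3 40/153 200/613 -3040/93789 -20/153 -8 -7 N
4 25/81 25/101 250/8181 -25/162 -8 -8 E
5 40/153 8/37 128/5661 -20/153 -9 -8 S
final -9 -7 W

n=0: pose=(-8,-8,E); sL=25/81, sR=25/101; mL=250/8181, mR=-25/162; mL+mR=-25/202 → advance -1; mR−mL=-3025/16362 → turn -1·90°
n=1: pose=(-9,-8,S); sL=40/153, sR=8/37; mL=128/5661, mR=-20/153; mL+mR=-4/37 → advance -1; mR−mL=-868/5661 → turn -1·90°
n=2: pose=(-9,-7,W); sL=100/441, sR=20/73; mL=-760/32193, mR=-50/441; mL+mR=-10/73 → advance -1; mR−mL=-2890/32193 → turn -1·90°
n=3: pose=(-8,-7,N); sL=40/153, sR=200/613; mL=-3040/93789, mR=-20/153; mL+mR=-100/613 → advance -1; mR−mL=-9220/93789 → turn -1·90°
n=4: pose=(-8,-8,E); sL=25/81, sR=25/101; mL=250/8181, mR=-25/162; mL+mR=-25/202 → advance -1; mR−mL=-3025/16362 → turn -1·90°
n=5: pose=(-9,-8,S); sL=40/153, sR=8/37; mL=128/5661, mR=-20/153; mL+mR=-4/37 → advance -1; mR−mL=-868/5661 → turn -1·90°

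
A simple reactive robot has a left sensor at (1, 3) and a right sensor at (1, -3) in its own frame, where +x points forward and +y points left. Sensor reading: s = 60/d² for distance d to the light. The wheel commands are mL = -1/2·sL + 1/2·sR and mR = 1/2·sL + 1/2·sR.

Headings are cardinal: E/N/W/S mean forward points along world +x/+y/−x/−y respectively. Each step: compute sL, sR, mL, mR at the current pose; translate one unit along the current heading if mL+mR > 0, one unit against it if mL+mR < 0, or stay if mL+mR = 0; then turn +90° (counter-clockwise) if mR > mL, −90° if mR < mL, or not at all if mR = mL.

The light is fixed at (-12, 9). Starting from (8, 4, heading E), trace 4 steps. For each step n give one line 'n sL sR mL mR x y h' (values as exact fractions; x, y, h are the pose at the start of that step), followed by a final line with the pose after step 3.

0 12/89 12/101 -72/8989 1140/8989 8 4 E
1 3/17 15/148 -189/5032 699/5032 9 4 N
2 60/449 60/401 1440/180049 25500/180049 9 5 W
3 30/277 30/157 1800/43489 6510/43489 8 5 S
final 8 4 E

n=0: pose=(8,4,E); sL=12/89, sR=12/101; mL=-72/8989, mR=1140/8989; mL+mR=12/101 → advance +1; mR−mL=12/89 → turn +1·90°
n=1: pose=(9,4,N); sL=3/17, sR=15/148; mL=-189/5032, mR=699/5032; mL+mR=15/148 → advance +1; mR−mL=3/17 → turn +1·90°
n=2: pose=(9,5,W); sL=60/449, sR=60/401; mL=1440/180049, mR=25500/180049; mL+mR=60/401 → advance +1; mR−mL=60/449 → turn +1·90°
n=3: pose=(8,5,S); sL=30/277, sR=30/157; mL=1800/43489, mR=6510/43489; mL+mR=30/157 → advance +1; mR−mL=30/277 → turn +1·90°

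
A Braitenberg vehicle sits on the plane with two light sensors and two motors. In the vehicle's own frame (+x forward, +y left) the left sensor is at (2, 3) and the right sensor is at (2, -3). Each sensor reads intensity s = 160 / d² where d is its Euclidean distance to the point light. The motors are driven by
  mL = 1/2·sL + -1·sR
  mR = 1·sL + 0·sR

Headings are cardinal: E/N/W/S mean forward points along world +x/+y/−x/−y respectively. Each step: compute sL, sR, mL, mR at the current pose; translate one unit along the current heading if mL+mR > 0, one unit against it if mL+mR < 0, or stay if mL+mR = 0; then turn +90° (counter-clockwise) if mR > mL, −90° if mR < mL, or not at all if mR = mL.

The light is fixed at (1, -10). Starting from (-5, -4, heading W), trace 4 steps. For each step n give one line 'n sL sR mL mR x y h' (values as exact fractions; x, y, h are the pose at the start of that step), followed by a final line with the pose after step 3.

0 160/73 32/29 -16/2117 160/73 -5 -4 W
1 5 40/29 65/58 5 -6 -4 S
2 160/89 160/29 -11920/2581 160/89 -6 -5 E
3 16/17 80/37 -1064/629 16/17 -7 -5 N
final -7 -6 W

n=0: pose=(-5,-4,W); sL=160/73, sR=32/29; mL=-16/2117, mR=160/73; mL+mR=4624/2117 → advance +1; mR−mL=4656/2117 → turn +1·90°
n=1: pose=(-6,-4,S); sL=5, sR=40/29; mL=65/58, mR=5; mL+mR=355/58 → advance +1; mR−mL=225/58 → turn +1·90°
n=2: pose=(-6,-5,E); sL=160/89, sR=160/29; mL=-11920/2581, mR=160/89; mL+mR=-7280/2581 → advance -1; mR−mL=16560/2581 → turn +1·90°
n=3: pose=(-7,-5,N); sL=16/17, sR=80/37; mL=-1064/629, mR=16/17; mL+mR=-472/629 → advance -1; mR−mL=1656/629 → turn +1·90°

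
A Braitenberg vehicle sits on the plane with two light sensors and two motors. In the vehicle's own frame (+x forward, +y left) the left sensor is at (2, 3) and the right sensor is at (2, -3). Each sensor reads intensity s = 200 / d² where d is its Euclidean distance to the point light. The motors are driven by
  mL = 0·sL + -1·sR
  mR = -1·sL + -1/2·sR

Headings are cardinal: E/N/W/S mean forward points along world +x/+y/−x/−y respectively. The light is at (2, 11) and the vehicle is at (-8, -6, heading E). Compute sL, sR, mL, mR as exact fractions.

left sensor world pos  = (-6, -3); dL² = 260
right sensor world pos = (-6, -9); dR² = 464
sL = 200/260 = 10/13
sR = 200/464 = 25/58
mL = 0·sL + -1·sR = -25/58
mR = -1·sL + -1/2·sR = -1485/1508

10/13 25/58 -25/58 -1485/1508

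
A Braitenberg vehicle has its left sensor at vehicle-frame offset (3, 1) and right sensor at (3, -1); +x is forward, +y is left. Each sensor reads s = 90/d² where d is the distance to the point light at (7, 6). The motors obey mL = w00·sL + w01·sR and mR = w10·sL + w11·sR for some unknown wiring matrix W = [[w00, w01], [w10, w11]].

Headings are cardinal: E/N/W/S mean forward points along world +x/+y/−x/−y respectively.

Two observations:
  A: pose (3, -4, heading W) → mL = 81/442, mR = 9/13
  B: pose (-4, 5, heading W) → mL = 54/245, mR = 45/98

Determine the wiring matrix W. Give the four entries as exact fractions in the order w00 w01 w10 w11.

1 -1/2 0 1

obs A: pose=(3,-4,W) → sL=9/17, sR=9/13, mL=81/442, mR=9/13
obs B: pose=(-4,5,W) → sL=9/20, sR=45/98, mL=54/245, mR=45/98
sensor matrix S = [[9/17, 9/13], [9/20, 45/98]]; det S = -14823/216580
solve [mL_A; mL_B] = S·[w00; w01] and [mR_A; mR_B] = S·[w10; w11]:
  w00 = 1, w01 = -1/2, w10 = 0, w11 = 1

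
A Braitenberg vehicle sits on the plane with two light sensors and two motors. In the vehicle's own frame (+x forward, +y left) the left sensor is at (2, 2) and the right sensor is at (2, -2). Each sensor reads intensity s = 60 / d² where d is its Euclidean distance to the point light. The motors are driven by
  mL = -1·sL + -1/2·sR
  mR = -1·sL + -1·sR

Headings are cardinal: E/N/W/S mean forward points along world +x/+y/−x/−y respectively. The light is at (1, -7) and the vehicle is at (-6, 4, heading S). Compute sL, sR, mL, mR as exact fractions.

left sensor world pos  = (-4, 2); dL² = 106
right sensor world pos = (-8, 2); dR² = 162
sL = 60/106 = 30/53
sR = 60/162 = 10/27
mL = -1·sL + -1/2·sR = -1075/1431
mR = -1·sL + -1·sR = -1340/1431

30/53 10/27 -1075/1431 -1340/1431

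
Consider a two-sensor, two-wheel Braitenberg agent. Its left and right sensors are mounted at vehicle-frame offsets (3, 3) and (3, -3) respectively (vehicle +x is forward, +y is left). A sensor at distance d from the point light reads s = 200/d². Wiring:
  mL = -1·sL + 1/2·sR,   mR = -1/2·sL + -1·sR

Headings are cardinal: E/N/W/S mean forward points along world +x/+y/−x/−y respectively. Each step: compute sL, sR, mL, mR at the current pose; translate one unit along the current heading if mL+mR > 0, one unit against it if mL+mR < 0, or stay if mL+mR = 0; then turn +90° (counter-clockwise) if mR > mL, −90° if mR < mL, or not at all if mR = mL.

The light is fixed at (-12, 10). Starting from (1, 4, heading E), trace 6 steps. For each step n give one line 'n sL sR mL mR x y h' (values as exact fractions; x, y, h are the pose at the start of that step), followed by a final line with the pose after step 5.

n=0: pose=(1,4,E); sL=40/53, sR=200/337; mL=-8180/17861, mR=-17340/17861; mL+mR=-25520/17861 → advance -1; mR−mL=-9160/17861 → turn -1·90°
n=1: pose=(0,4,S); sL=100/153, sR=100/81; mL=-50/1377, mR=-2150/1377; mL+mR=-2200/1377 → advance -1; mR−mL=-700/459 → turn -1·90°
n=2: pose=(0,5,W); sL=40/29, sR=40/17; mL=-100/493, mR=-1500/493; mL+mR=-1600/493 → advance -1; mR−mL=-1400/493 → turn -1·90°
n=3: pose=(1,5,N); sL=25/13, sR=10/13; mL=-20/13, mR=-45/26; mL+mR=-85/26 → advance -1; mR−mL=-5/26 → turn -1·90°
n=4: pose=(1,4,E); sL=40/53, sR=200/337; mL=-8180/17861, mR=-17340/17861; mL+mR=-25520/17861 → advance -1; mR−mL=-9160/17861 → turn -1·90°
n=5: pose=(0,4,S); sL=100/153, sR=100/81; mL=-50/1377, mR=-2150/1377; mL+mR=-2200/1377 → advance -1; mR−mL=-700/459 → turn -1·90°

0 40/53 200/337 -8180/17861 -17340/17861 1 4 E
1 100/153 100/81 -50/1377 -2150/1377 0 4 S
2 40/29 40/17 -100/493 -1500/493 0 5 W
3 25/13 10/13 -20/13 -45/26 1 5 N
4 40/53 200/337 -8180/17861 -17340/17861 1 4 E
5 100/153 100/81 -50/1377 -2150/1377 0 4 S
final 0 5 W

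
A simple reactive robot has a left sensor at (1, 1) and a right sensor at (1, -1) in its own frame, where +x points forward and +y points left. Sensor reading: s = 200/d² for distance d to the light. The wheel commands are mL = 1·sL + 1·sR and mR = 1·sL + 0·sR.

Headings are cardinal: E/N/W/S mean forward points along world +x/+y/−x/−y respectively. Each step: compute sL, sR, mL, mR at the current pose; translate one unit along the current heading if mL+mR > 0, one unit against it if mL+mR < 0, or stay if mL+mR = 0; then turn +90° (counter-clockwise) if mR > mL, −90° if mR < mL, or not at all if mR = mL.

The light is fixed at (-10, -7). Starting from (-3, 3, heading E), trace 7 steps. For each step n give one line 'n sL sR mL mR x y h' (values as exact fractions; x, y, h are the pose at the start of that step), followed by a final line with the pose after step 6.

0 40/37 40/29 2640/1073 40/37 -3 3 E
1 100/81 20/13 2920/1053 100/81 -2 3 S
2 200/113 200/149 52400/16837 200/113 -2 2 W
3 25/17 50/41 1875/697 25/17 -3 2 N
4 40/37 40/29 2640/1073 40/37 -3 3 E
5 100/81 20/13 2920/1053 100/81 -2 3 S
6 200/113 200/149 52400/16837 200/113 -2 2 W
final -3 2 N

n=0: pose=(-3,3,E); sL=40/37, sR=40/29; mL=2640/1073, mR=40/37; mL+mR=3800/1073 → advance +1; mR−mL=-40/29 → turn -1·90°
n=1: pose=(-2,3,S); sL=100/81, sR=20/13; mL=2920/1053, mR=100/81; mL+mR=4220/1053 → advance +1; mR−mL=-20/13 → turn -1·90°
n=2: pose=(-2,2,W); sL=200/113, sR=200/149; mL=52400/16837, mR=200/113; mL+mR=82200/16837 → advance +1; mR−mL=-200/149 → turn -1·90°
n=3: pose=(-3,2,N); sL=25/17, sR=50/41; mL=1875/697, mR=25/17; mL+mR=2900/697 → advance +1; mR−mL=-50/41 → turn -1·90°
n=4: pose=(-3,3,E); sL=40/37, sR=40/29; mL=2640/1073, mR=40/37; mL+mR=3800/1073 → advance +1; mR−mL=-40/29 → turn -1·90°
n=5: pose=(-2,3,S); sL=100/81, sR=20/13; mL=2920/1053, mR=100/81; mL+mR=4220/1053 → advance +1; mR−mL=-20/13 → turn -1·90°
n=6: pose=(-2,2,W); sL=200/113, sR=200/149; mL=52400/16837, mR=200/113; mL+mR=82200/16837 → advance +1; mR−mL=-200/149 → turn -1·90°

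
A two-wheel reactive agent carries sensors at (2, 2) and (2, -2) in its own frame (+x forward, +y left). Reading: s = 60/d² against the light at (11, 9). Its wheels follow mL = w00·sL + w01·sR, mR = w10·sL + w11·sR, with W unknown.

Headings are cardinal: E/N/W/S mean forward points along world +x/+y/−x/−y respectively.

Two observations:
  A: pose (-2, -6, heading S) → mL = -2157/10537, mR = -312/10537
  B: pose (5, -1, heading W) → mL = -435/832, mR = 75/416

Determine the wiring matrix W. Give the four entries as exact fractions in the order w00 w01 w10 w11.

obs A: pose=(-2,-6,S) → sL=6/41, sR=30/257, mL=-2157/10537, mR=-312/10537
obs B: pose=(5,-1,W) → sL=15/52, sR=15/32, mL=-435/832, mR=75/416
sensor matrix S = [[6/41, 30/257], [15/52, 15/32]]; det S = 76545/2191696
solve [mL_A; mL_B] = S·[w00; w01] and [mR_A; mR_B] = S·[w10; w11]:
  w00 = -1, w01 = -1/2, w10 = -1, w11 = 1

-1 -1/2 -1 1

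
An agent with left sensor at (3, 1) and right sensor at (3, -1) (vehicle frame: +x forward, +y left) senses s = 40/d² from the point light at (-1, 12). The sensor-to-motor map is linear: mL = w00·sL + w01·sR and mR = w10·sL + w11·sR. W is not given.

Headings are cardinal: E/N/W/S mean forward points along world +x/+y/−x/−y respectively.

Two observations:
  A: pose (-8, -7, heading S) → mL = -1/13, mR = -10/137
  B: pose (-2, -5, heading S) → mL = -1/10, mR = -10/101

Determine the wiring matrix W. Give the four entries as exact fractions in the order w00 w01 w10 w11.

-1 0 0 -1

obs A: pose=(-8,-7,S) → sL=1/13, sR=10/137, mL=-1/13, mR=-10/137
obs B: pose=(-2,-5,S) → sL=1/10, sR=10/101, mL=-1/10, mR=-10/101
sensor matrix S = [[1/13, 10/137], [1/10, 10/101]]; det S = 57/179881
solve [mL_A; mL_B] = S·[w00; w01] and [mR_A; mR_B] = S·[w10; w11]:
  w00 = -1, w01 = 0, w10 = 0, w11 = -1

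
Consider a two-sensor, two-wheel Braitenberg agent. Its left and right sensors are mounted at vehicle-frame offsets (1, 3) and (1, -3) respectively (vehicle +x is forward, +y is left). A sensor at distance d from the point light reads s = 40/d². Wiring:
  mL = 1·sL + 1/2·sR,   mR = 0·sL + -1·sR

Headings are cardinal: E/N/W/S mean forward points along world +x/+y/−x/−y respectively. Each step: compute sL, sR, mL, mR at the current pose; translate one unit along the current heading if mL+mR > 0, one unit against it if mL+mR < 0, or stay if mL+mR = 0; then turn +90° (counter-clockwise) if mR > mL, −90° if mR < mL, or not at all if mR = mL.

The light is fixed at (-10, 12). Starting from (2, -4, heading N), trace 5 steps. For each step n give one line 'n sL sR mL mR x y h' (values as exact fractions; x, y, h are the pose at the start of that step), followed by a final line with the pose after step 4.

0 20/153 4/45 134/765 -4/45 2 -4 N
1 40/313 40/493 25980/154309 -40/493 2 -3 E
2 5/64 10/89 765/5696 -10/89 3 -3 S
3 8/101 40/313 4524/31613 -40/313 3 -4 W
4 20/153 4/45 134/765 -4/45 2 -4 N
final 2 -3 E

n=0: pose=(2,-4,N); sL=20/153, sR=4/45; mL=134/765, mR=-4/45; mL+mR=22/255 → advance +1; mR−mL=-202/765 → turn -1·90°
n=1: pose=(2,-3,E); sL=40/313, sR=40/493; mL=25980/154309, mR=-40/493; mL+mR=13460/154309 → advance +1; mR−mL=-38500/154309 → turn -1·90°
n=2: pose=(3,-3,S); sL=5/64, sR=10/89; mL=765/5696, mR=-10/89; mL+mR=125/5696 → advance +1; mR−mL=-1405/5696 → turn -1·90°
n=3: pose=(3,-4,W); sL=8/101, sR=40/313; mL=4524/31613, mR=-40/313; mL+mR=484/31613 → advance +1; mR−mL=-8564/31613 → turn -1·90°
n=4: pose=(2,-4,N); sL=20/153, sR=4/45; mL=134/765, mR=-4/45; mL+mR=22/255 → advance +1; mR−mL=-202/765 → turn -1·90°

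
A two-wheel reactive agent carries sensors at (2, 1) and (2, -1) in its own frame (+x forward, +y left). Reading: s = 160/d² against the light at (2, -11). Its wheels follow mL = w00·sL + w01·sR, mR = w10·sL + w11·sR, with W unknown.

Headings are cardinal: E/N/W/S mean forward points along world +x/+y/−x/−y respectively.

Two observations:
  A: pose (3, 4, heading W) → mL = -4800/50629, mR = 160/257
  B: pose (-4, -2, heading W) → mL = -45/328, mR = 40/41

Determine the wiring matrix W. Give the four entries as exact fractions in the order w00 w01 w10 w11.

-1/2 1/2 0 1

obs A: pose=(3,4,W) → sL=160/197, sR=160/257, mL=-4800/50629, mR=160/257
obs B: pose=(-4,-2,W) → sL=5/4, sR=40/41, mL=-45/328, mR=40/41
sensor matrix S = [[160/197, 160/257], [5/4, 40/41]]; det S = 29400/2075789
solve [mL_A; mL_B] = S·[w00; w01] and [mR_A; mR_B] = S·[w10; w11]:
  w00 = -1/2, w01 = 1/2, w10 = 0, w11 = 1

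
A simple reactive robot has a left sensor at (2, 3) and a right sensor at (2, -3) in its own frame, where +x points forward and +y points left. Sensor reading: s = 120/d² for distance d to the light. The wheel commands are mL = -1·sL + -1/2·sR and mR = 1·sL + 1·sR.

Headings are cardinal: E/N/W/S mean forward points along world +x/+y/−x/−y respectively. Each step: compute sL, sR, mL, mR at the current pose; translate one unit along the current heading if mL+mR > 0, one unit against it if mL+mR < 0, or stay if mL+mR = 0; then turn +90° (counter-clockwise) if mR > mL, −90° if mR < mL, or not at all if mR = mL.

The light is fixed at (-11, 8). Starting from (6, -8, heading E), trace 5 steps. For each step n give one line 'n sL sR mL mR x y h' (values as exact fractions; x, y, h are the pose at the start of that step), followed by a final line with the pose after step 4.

n=0: pose=(6,-8,E); sL=12/53, sR=60/361; mL=-5922/19133, mR=7512/19133; mL+mR=30/361 → advance +1; mR−mL=13434/19133 → turn +1·90°
n=1: pose=(7,-8,N); sL=120/421, sR=120/637; mL=-101700/268177, mR=126960/268177; mL+mR=60/637 → advance +1; mR−mL=228660/268177 → turn +1·90°
n=2: pose=(7,-7,W); sL=6/29, sR=3/10; mL=-207/580, mR=147/290; mL+mR=3/20 → advance +1; mR−mL=501/580 → turn +1·90°
n=3: pose=(6,-7,S); sL=120/689, sR=24/97; mL=-19908/66833, mR=28176/66833; mL+mR=12/97 → advance +1; mR−mL=48084/66833 → turn +1·90°
n=4: pose=(6,-8,E); sL=12/53, sR=60/361; mL=-5922/19133, mR=7512/19133; mL+mR=30/361 → advance +1; mR−mL=13434/19133 → turn +1·90°

0 12/53 60/361 -5922/19133 7512/19133 6 -8 E
1 120/421 120/637 -101700/268177 126960/268177 7 -8 N
2 6/29 3/10 -207/580 147/290 7 -7 W
3 120/689 24/97 -19908/66833 28176/66833 6 -7 S
4 12/53 60/361 -5922/19133 7512/19133 6 -8 E
final 7 -8 N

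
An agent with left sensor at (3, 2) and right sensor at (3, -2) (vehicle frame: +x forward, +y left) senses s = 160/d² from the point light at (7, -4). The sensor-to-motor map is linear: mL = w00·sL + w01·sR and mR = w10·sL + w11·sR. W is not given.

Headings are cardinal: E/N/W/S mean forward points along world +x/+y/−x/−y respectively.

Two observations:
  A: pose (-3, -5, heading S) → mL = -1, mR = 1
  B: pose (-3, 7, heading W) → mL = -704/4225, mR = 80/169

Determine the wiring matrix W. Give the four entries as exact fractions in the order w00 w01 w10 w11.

obs A: pose=(-3,-5,S) → sL=2, sR=1, mL=-1, mR=1
obs B: pose=(-3,7,W) → sL=16/25, sR=80/169, mL=-704/4225, mR=80/169
sensor matrix S = [[2, 1], [16/25, 80/169]]; det S = 1296/4225
solve [mL_A; mL_B] = S·[w00; w01] and [mR_A; mR_B] = S·[w10; w11]:
  w00 = -1, w01 = 1, w10 = 0, w11 = 1

-1 1 0 1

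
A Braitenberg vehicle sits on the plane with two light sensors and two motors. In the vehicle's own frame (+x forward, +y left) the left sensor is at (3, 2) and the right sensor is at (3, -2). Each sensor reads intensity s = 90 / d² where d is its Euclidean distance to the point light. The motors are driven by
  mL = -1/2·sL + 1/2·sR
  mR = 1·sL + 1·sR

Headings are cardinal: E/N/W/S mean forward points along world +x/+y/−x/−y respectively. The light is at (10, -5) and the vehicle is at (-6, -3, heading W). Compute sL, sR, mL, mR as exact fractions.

90/361 90/377 -720/136097 66420/136097

left sensor world pos  = (-9, -5); dL² = 361
right sensor world pos = (-9, -1); dR² = 377
sL = 90/361 = 90/361
sR = 90/377 = 90/377
mL = -1/2·sL + 1/2·sR = -720/136097
mR = 1·sL + 1·sR = 66420/136097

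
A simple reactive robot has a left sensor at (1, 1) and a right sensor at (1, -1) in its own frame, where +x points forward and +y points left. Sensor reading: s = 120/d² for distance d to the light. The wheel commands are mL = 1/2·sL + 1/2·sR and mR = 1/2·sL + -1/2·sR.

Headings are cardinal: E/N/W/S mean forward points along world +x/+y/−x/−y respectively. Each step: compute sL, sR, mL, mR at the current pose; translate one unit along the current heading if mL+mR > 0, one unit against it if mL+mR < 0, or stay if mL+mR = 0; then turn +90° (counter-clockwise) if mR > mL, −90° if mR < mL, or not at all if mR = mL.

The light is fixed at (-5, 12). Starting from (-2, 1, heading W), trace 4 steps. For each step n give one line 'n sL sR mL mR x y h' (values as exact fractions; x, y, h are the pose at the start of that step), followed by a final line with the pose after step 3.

n=0: pose=(-2,1,W); sL=30/37, sR=15/13; mL=945/962, mR=-165/962; mL+mR=30/37 → advance +1; mR−mL=-15/13 → turn -1·90°
n=1: pose=(-3,1,N); sL=120/101, sR=120/109; mL=12600/11009, mR=480/11009; mL+mR=120/101 → advance +1; mR−mL=-120/109 → turn -1·90°
n=2: pose=(-3,2,E); sL=4/3, sR=12/13; mL=44/39, mR=8/39; mL+mR=4/3 → advance +1; mR−mL=-12/13 → turn -1·90°
n=3: pose=(-2,2,S); sL=120/137, sR=24/25; mL=3144/3425, mR=-144/3425; mL+mR=120/137 → advance +1; mR−mL=-24/25 → turn -1·90°

0 30/37 15/13 945/962 -165/962 -2 1 W
1 120/101 120/109 12600/11009 480/11009 -3 1 N
2 4/3 12/13 44/39 8/39 -3 2 E
3 120/137 24/25 3144/3425 -144/3425 -2 2 S
final -2 1 W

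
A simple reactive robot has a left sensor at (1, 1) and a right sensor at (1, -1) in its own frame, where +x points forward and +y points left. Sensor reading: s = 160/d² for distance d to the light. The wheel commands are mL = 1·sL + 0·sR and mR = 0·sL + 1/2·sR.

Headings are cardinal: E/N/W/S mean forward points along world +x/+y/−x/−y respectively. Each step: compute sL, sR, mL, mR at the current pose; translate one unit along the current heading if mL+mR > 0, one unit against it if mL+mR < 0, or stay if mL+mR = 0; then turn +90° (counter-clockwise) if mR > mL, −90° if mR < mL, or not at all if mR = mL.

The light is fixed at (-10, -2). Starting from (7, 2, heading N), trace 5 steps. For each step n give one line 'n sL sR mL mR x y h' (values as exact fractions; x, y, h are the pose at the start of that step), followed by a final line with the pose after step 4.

0 160/281 160/349 160/281 80/349 7 2 N
1 4/9 8/17 4/9 4/17 7 3 E
2 160/377 32/61 160/377 16/61 8 3 S
3 80/149 80/157 80/149 40/157 8 2 W
4 160/281 160/349 160/281 80/349 7 2 N
final 7 3 E

n=0: pose=(7,2,N); sL=160/281, sR=160/349; mL=160/281, mR=80/349; mL+mR=78320/98069 → advance +1; mR−mL=-33360/98069 → turn -1·90°
n=1: pose=(7,3,E); sL=4/9, sR=8/17; mL=4/9, mR=4/17; mL+mR=104/153 → advance +1; mR−mL=-32/153 → turn -1·90°
n=2: pose=(8,3,S); sL=160/377, sR=32/61; mL=160/377, mR=16/61; mL+mR=15792/22997 → advance +1; mR−mL=-3728/22997 → turn -1·90°
n=3: pose=(8,2,W); sL=80/149, sR=80/157; mL=80/149, mR=40/157; mL+mR=18520/23393 → advance +1; mR−mL=-6600/23393 → turn -1·90°
n=4: pose=(7,2,N); sL=160/281, sR=160/349; mL=160/281, mR=80/349; mL+mR=78320/98069 → advance +1; mR−mL=-33360/98069 → turn -1·90°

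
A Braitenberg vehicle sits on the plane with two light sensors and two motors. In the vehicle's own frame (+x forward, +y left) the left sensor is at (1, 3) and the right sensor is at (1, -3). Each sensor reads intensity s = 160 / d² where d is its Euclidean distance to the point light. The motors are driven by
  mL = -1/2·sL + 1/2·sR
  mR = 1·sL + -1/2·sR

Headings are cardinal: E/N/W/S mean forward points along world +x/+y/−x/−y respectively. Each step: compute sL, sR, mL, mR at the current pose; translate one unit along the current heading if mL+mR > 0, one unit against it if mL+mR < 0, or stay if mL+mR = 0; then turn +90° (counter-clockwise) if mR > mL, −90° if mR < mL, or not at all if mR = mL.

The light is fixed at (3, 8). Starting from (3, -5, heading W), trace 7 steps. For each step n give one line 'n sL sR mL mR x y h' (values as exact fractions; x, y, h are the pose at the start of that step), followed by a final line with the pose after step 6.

n=0: pose=(3,-5,W); sL=160/257, sR=160/101; mL=12480/25957, mR=-4400/25957; mL+mR=80/257 → advance +1; mR−mL=-16880/25957 → turn -1·90°
n=1: pose=(2,-5,N); sL=1, sR=40/37; mL=3/74, mR=17/37; mL+mR=1/2 → advance +1; mR−mL=31/74 → turn +1·90°
n=2: pose=(2,-4,W); sL=160/229, sR=32/17; mL=2304/3893, mR=-944/3893; mL+mR=80/229 → advance +1; mR−mL=-3248/3893 → turn -1·90°
n=3: pose=(1,-4,N); sL=80/73, sR=80/61; mL=480/4453, mR=1960/4453; mL+mR=40/73 → advance +1; mR−mL=1480/4453 → turn +1·90°
n=4: pose=(1,-3,W); sL=32/41, sR=160/73; mL=2112/2993, mR=-944/2993; mL+mR=16/41 → advance +1; mR−mL=-3056/2993 → turn -1·90°
n=5: pose=(0,-3,N); sL=20/17, sR=8/5; mL=18/85, mR=32/85; mL+mR=10/17 → advance +1; mR−mL=14/85 → turn +1·90°
n=6: pose=(0,-2,W); sL=32/37, sR=32/13; mL=384/481, mR=-176/481; mL+mR=16/37 → advance +1; mR−mL=-560/481 → turn -1·90°

0 160/257 160/101 12480/25957 -4400/25957 3 -5 W
1 1 40/37 3/74 17/37 2 -5 N
2 160/229 32/17 2304/3893 -944/3893 2 -4 W
3 80/73 80/61 480/4453 1960/4453 1 -4 N
4 32/41 160/73 2112/2993 -944/2993 1 -3 W
5 20/17 8/5 18/85 32/85 0 -3 N
6 32/37 32/13 384/481 -176/481 0 -2 W
final -1 -2 N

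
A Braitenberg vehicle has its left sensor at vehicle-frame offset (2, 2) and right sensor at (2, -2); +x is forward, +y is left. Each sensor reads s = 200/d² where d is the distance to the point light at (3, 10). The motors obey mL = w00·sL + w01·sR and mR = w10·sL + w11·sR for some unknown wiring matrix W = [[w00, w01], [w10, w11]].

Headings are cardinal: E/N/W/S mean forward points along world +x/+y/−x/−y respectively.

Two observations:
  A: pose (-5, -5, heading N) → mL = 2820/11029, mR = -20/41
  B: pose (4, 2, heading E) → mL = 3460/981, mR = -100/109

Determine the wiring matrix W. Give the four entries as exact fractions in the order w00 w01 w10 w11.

obs A: pose=(-5,-5,N) → sL=200/269, sR=40/41, mL=2820/11029, mR=-20/41
obs B: pose=(4,2,E) → sL=40/9, sR=200/109, mL=3460/981, mR=-100/109
sensor matrix S = [[200/269, 40/41], [40/9, 200/109]]; det S = -32153600/10819449
solve [mL_A; mL_B] = S·[w00; w01] and [mR_A; mR_B] = S·[w10; w11]:
  w00 = 1, w01 = -1/2, w10 = 0, w11 = -1/2

1 -1/2 0 -1/2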